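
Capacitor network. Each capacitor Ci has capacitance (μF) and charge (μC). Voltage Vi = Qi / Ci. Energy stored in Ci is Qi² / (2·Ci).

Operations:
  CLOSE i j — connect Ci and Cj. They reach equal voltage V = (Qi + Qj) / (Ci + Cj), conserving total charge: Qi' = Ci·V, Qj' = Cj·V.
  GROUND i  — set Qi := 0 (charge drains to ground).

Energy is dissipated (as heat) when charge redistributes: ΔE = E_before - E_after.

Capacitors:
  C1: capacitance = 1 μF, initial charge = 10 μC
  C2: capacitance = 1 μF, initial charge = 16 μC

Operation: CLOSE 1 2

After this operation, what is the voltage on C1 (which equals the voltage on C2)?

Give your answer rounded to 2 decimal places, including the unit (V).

Initial: C1(1μF, Q=10μC, V=10.00V), C2(1μF, Q=16μC, V=16.00V)
Op 1: CLOSE 1-2: Q_total=26.00, C_total=2.00, V=13.00; Q1=13.00, Q2=13.00; dissipated=9.000

Answer: 13.00 V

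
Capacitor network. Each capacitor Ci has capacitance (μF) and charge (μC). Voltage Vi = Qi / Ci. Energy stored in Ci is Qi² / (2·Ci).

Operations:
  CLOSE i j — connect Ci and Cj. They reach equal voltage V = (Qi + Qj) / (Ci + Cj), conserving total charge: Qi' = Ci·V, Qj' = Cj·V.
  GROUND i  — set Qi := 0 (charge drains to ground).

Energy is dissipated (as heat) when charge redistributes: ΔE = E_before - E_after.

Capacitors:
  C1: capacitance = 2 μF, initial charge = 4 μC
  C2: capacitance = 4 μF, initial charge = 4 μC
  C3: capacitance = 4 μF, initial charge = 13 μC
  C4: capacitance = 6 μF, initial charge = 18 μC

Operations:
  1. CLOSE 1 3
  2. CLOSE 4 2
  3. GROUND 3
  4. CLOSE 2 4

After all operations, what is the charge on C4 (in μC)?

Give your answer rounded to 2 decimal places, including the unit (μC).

Answer: 13.20 μC

Derivation:
Initial: C1(2μF, Q=4μC, V=2.00V), C2(4μF, Q=4μC, V=1.00V), C3(4μF, Q=13μC, V=3.25V), C4(6μF, Q=18μC, V=3.00V)
Op 1: CLOSE 1-3: Q_total=17.00, C_total=6.00, V=2.83; Q1=5.67, Q3=11.33; dissipated=1.042
Op 2: CLOSE 4-2: Q_total=22.00, C_total=10.00, V=2.20; Q4=13.20, Q2=8.80; dissipated=4.800
Op 3: GROUND 3: Q3=0; energy lost=16.056
Op 4: CLOSE 2-4: Q_total=22.00, C_total=10.00, V=2.20; Q2=8.80, Q4=13.20; dissipated=0.000
Final charges: Q1=5.67, Q2=8.80, Q3=0.00, Q4=13.20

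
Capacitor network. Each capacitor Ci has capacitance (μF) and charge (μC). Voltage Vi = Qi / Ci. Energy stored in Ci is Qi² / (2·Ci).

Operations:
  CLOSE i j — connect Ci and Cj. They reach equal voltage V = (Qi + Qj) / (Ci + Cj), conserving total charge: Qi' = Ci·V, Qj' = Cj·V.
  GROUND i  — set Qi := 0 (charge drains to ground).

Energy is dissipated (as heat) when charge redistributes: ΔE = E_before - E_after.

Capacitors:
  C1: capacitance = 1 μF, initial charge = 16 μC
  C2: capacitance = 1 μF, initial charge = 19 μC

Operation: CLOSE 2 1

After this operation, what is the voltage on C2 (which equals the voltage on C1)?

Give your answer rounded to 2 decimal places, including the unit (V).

Initial: C1(1μF, Q=16μC, V=16.00V), C2(1μF, Q=19μC, V=19.00V)
Op 1: CLOSE 2-1: Q_total=35.00, C_total=2.00, V=17.50; Q2=17.50, Q1=17.50; dissipated=2.250

Answer: 17.50 V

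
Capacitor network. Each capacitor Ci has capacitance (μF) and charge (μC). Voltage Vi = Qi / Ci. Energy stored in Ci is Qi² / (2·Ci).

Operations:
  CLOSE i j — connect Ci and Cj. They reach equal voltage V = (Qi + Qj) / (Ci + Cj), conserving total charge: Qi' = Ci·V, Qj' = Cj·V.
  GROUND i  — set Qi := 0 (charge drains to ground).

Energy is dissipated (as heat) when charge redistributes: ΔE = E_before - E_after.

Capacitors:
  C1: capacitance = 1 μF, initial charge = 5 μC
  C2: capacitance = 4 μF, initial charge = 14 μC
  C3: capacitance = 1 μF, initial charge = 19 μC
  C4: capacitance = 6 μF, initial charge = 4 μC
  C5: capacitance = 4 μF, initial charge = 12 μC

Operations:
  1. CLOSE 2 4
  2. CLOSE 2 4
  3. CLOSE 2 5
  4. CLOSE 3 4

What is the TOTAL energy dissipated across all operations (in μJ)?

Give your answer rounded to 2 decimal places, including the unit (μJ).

Answer: 137.86 μJ

Derivation:
Initial: C1(1μF, Q=5μC, V=5.00V), C2(4μF, Q=14μC, V=3.50V), C3(1μF, Q=19μC, V=19.00V), C4(6μF, Q=4μC, V=0.67V), C5(4μF, Q=12μC, V=3.00V)
Op 1: CLOSE 2-4: Q_total=18.00, C_total=10.00, V=1.80; Q2=7.20, Q4=10.80; dissipated=9.633
Op 2: CLOSE 2-4: Q_total=18.00, C_total=10.00, V=1.80; Q2=7.20, Q4=10.80; dissipated=0.000
Op 3: CLOSE 2-5: Q_total=19.20, C_total=8.00, V=2.40; Q2=9.60, Q5=9.60; dissipated=1.440
Op 4: CLOSE 3-4: Q_total=29.80, C_total=7.00, V=4.26; Q3=4.26, Q4=25.54; dissipated=126.789
Total dissipated: 137.862 μJ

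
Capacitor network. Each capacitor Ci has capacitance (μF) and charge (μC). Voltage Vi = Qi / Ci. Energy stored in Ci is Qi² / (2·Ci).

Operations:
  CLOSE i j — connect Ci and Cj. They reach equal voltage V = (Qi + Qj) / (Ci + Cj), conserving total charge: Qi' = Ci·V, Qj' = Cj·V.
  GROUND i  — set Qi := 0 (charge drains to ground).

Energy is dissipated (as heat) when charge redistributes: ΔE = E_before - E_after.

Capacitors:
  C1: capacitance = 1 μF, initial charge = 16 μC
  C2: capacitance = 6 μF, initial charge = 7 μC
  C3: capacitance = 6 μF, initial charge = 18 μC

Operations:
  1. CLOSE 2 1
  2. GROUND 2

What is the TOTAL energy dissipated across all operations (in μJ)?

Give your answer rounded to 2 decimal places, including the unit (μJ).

Initial: C1(1μF, Q=16μC, V=16.00V), C2(6μF, Q=7μC, V=1.17V), C3(6μF, Q=18μC, V=3.00V)
Op 1: CLOSE 2-1: Q_total=23.00, C_total=7.00, V=3.29; Q2=19.71, Q1=3.29; dissipated=94.298
Op 2: GROUND 2: Q2=0; energy lost=32.388
Total dissipated: 126.685 μJ

Answer: 126.69 μJ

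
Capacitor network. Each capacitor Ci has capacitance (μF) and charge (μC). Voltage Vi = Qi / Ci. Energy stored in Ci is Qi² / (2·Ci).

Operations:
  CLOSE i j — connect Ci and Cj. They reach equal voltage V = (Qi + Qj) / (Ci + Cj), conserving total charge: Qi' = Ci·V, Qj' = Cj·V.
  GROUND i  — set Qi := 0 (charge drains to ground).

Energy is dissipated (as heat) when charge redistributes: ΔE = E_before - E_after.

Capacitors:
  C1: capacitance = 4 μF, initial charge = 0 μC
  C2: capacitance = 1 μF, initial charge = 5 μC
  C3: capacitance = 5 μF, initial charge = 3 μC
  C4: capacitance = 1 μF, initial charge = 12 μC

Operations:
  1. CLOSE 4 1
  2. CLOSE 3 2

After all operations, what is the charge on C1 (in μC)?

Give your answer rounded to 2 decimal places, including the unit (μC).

Answer: 9.60 μC

Derivation:
Initial: C1(4μF, Q=0μC, V=0.00V), C2(1μF, Q=5μC, V=5.00V), C3(5μF, Q=3μC, V=0.60V), C4(1μF, Q=12μC, V=12.00V)
Op 1: CLOSE 4-1: Q_total=12.00, C_total=5.00, V=2.40; Q4=2.40, Q1=9.60; dissipated=57.600
Op 2: CLOSE 3-2: Q_total=8.00, C_total=6.00, V=1.33; Q3=6.67, Q2=1.33; dissipated=8.067
Final charges: Q1=9.60, Q2=1.33, Q3=6.67, Q4=2.40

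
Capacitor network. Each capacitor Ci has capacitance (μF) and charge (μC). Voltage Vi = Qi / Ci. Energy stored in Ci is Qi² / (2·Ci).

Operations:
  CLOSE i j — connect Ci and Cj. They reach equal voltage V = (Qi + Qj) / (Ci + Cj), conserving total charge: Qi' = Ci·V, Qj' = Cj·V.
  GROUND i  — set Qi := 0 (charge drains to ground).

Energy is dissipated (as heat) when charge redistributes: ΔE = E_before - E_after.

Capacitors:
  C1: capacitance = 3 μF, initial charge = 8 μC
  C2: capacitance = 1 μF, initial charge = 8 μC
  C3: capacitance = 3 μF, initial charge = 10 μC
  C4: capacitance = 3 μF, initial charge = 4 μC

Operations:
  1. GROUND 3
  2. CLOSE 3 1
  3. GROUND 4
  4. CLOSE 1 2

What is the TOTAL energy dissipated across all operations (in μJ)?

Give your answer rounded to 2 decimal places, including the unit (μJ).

Initial: C1(3μF, Q=8μC, V=2.67V), C2(1μF, Q=8μC, V=8.00V), C3(3μF, Q=10μC, V=3.33V), C4(3μF, Q=4μC, V=1.33V)
Op 1: GROUND 3: Q3=0; energy lost=16.667
Op 2: CLOSE 3-1: Q_total=8.00, C_total=6.00, V=1.33; Q3=4.00, Q1=4.00; dissipated=5.333
Op 3: GROUND 4: Q4=0; energy lost=2.667
Op 4: CLOSE 1-2: Q_total=12.00, C_total=4.00, V=3.00; Q1=9.00, Q2=3.00; dissipated=16.667
Total dissipated: 41.333 μJ

Answer: 41.33 μJ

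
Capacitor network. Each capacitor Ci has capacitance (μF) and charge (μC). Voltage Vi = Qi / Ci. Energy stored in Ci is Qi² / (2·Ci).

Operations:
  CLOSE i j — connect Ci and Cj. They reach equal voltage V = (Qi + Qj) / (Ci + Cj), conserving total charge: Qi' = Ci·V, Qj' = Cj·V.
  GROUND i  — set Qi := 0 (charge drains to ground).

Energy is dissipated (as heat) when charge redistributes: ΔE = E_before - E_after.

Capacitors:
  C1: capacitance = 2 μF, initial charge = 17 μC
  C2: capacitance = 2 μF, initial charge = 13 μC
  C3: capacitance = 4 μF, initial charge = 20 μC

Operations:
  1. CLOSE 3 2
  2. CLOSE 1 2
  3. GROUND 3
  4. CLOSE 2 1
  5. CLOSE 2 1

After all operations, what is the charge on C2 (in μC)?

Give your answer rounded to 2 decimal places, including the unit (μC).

Initial: C1(2μF, Q=17μC, V=8.50V), C2(2μF, Q=13μC, V=6.50V), C3(4μF, Q=20μC, V=5.00V)
Op 1: CLOSE 3-2: Q_total=33.00, C_total=6.00, V=5.50; Q3=22.00, Q2=11.00; dissipated=1.500
Op 2: CLOSE 1-2: Q_total=28.00, C_total=4.00, V=7.00; Q1=14.00, Q2=14.00; dissipated=4.500
Op 3: GROUND 3: Q3=0; energy lost=60.500
Op 4: CLOSE 2-1: Q_total=28.00, C_total=4.00, V=7.00; Q2=14.00, Q1=14.00; dissipated=0.000
Op 5: CLOSE 2-1: Q_total=28.00, C_total=4.00, V=7.00; Q2=14.00, Q1=14.00; dissipated=0.000
Final charges: Q1=14.00, Q2=14.00, Q3=0.00

Answer: 14.00 μC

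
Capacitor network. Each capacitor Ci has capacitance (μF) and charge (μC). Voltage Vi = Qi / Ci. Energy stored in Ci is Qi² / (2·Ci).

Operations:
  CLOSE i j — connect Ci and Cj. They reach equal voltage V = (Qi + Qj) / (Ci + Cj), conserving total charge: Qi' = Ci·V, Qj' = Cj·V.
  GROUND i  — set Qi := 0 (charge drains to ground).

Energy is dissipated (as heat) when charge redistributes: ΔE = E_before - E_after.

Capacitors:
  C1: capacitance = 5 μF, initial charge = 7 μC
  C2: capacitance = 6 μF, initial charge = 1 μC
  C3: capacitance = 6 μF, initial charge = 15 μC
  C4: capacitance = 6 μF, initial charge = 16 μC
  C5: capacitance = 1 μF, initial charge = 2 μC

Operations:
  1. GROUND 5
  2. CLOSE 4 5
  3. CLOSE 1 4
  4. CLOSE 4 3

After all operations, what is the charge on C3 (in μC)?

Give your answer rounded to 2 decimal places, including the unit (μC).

Answer: 13.15 μC

Derivation:
Initial: C1(5μF, Q=7μC, V=1.40V), C2(6μF, Q=1μC, V=0.17V), C3(6μF, Q=15μC, V=2.50V), C4(6μF, Q=16μC, V=2.67V), C5(1μF, Q=2μC, V=2.00V)
Op 1: GROUND 5: Q5=0; energy lost=2.000
Op 2: CLOSE 4-5: Q_total=16.00, C_total=7.00, V=2.29; Q4=13.71, Q5=2.29; dissipated=3.048
Op 3: CLOSE 1-4: Q_total=20.71, C_total=11.00, V=1.88; Q1=9.42, Q4=11.30; dissipated=1.070
Op 4: CLOSE 4-3: Q_total=26.30, C_total=12.00, V=2.19; Q4=13.15, Q3=13.15; dissipated=0.571
Final charges: Q1=9.42, Q2=1.00, Q3=13.15, Q4=13.15, Q5=2.29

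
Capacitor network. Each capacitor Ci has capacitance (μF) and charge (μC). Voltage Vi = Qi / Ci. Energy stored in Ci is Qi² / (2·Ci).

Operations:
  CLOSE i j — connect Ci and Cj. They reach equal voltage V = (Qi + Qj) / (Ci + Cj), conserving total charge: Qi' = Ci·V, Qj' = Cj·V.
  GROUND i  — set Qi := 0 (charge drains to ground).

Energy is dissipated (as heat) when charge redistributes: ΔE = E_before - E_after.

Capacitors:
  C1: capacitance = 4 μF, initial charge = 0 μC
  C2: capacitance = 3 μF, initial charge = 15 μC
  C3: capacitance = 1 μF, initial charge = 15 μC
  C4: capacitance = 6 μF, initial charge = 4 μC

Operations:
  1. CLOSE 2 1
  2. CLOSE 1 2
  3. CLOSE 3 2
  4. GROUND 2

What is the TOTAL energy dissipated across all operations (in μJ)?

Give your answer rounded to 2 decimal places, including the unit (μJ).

Initial: C1(4μF, Q=0μC, V=0.00V), C2(3μF, Q=15μC, V=5.00V), C3(1μF, Q=15μC, V=15.00V), C4(6μF, Q=4μC, V=0.67V)
Op 1: CLOSE 2-1: Q_total=15.00, C_total=7.00, V=2.14; Q2=6.43, Q1=8.57; dissipated=21.429
Op 2: CLOSE 1-2: Q_total=15.00, C_total=7.00, V=2.14; Q1=8.57, Q2=6.43; dissipated=0.000
Op 3: CLOSE 3-2: Q_total=21.43, C_total=4.00, V=5.36; Q3=5.36, Q2=16.07; dissipated=61.990
Op 4: GROUND 2: Q2=0; energy lost=43.048
Total dissipated: 126.467 μJ

Answer: 126.47 μJ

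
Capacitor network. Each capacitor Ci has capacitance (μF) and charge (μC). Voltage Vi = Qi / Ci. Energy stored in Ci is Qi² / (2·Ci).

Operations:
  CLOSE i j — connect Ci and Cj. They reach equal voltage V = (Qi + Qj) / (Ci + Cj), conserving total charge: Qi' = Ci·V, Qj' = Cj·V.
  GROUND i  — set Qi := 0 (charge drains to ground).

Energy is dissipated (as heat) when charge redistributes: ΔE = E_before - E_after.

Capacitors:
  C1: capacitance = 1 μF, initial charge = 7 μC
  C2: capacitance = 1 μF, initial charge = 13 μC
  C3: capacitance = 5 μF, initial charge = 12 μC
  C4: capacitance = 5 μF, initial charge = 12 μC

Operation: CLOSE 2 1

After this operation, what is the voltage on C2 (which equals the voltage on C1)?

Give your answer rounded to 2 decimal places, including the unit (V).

Answer: 10.00 V

Derivation:
Initial: C1(1μF, Q=7μC, V=7.00V), C2(1μF, Q=13μC, V=13.00V), C3(5μF, Q=12μC, V=2.40V), C4(5μF, Q=12μC, V=2.40V)
Op 1: CLOSE 2-1: Q_total=20.00, C_total=2.00, V=10.00; Q2=10.00, Q1=10.00; dissipated=9.000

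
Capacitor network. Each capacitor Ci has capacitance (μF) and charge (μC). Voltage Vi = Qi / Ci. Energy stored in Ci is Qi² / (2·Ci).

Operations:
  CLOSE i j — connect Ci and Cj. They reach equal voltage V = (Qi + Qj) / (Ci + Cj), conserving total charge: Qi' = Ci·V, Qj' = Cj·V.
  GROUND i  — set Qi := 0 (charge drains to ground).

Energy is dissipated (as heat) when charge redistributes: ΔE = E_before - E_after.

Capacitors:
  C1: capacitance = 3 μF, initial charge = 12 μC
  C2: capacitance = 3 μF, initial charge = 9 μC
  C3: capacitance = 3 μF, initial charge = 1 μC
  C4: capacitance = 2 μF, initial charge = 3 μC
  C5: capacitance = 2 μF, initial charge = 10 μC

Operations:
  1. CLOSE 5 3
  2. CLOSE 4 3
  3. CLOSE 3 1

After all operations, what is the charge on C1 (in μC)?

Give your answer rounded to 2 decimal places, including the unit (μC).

Answer: 8.88 μC

Derivation:
Initial: C1(3μF, Q=12μC, V=4.00V), C2(3μF, Q=9μC, V=3.00V), C3(3μF, Q=1μC, V=0.33V), C4(2μF, Q=3μC, V=1.50V), C5(2μF, Q=10μC, V=5.00V)
Op 1: CLOSE 5-3: Q_total=11.00, C_total=5.00, V=2.20; Q5=4.40, Q3=6.60; dissipated=13.067
Op 2: CLOSE 4-3: Q_total=9.60, C_total=5.00, V=1.92; Q4=3.84, Q3=5.76; dissipated=0.294
Op 3: CLOSE 3-1: Q_total=17.76, C_total=6.00, V=2.96; Q3=8.88, Q1=8.88; dissipated=3.245
Final charges: Q1=8.88, Q2=9.00, Q3=8.88, Q4=3.84, Q5=4.40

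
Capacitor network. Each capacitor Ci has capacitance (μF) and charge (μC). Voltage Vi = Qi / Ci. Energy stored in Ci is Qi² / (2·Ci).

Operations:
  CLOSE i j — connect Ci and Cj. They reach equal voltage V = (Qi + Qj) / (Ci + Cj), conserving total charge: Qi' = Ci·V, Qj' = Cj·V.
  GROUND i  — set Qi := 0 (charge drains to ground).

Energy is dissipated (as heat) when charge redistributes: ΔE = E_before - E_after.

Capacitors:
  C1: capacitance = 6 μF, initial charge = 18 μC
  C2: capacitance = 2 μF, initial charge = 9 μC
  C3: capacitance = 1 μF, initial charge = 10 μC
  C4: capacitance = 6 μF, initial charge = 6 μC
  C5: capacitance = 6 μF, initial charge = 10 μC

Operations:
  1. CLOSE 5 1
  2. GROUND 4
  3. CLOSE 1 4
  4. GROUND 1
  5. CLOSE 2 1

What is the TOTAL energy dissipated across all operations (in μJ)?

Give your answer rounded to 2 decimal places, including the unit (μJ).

Answer: 33.10 μJ

Derivation:
Initial: C1(6μF, Q=18μC, V=3.00V), C2(2μF, Q=9μC, V=4.50V), C3(1μF, Q=10μC, V=10.00V), C4(6μF, Q=6μC, V=1.00V), C5(6μF, Q=10μC, V=1.67V)
Op 1: CLOSE 5-1: Q_total=28.00, C_total=12.00, V=2.33; Q5=14.00, Q1=14.00; dissipated=2.667
Op 2: GROUND 4: Q4=0; energy lost=3.000
Op 3: CLOSE 1-4: Q_total=14.00, C_total=12.00, V=1.17; Q1=7.00, Q4=7.00; dissipated=8.167
Op 4: GROUND 1: Q1=0; energy lost=4.083
Op 5: CLOSE 2-1: Q_total=9.00, C_total=8.00, V=1.12; Q2=2.25, Q1=6.75; dissipated=15.188
Total dissipated: 33.104 μJ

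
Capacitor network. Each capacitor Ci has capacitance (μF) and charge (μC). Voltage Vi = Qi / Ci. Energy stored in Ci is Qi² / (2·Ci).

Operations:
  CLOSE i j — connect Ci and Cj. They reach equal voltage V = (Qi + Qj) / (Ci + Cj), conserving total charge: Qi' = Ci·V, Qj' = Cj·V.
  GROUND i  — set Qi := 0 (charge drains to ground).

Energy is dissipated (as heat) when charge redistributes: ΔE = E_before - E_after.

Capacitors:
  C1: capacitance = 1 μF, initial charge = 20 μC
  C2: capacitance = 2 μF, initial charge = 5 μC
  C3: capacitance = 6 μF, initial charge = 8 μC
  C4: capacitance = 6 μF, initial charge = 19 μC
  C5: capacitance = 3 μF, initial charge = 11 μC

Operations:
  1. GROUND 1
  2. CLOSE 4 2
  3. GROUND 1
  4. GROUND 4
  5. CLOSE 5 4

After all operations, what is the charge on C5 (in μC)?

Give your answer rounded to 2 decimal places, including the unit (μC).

Answer: 3.67 μC

Derivation:
Initial: C1(1μF, Q=20μC, V=20.00V), C2(2μF, Q=5μC, V=2.50V), C3(6μF, Q=8μC, V=1.33V), C4(6μF, Q=19μC, V=3.17V), C5(3μF, Q=11μC, V=3.67V)
Op 1: GROUND 1: Q1=0; energy lost=200.000
Op 2: CLOSE 4-2: Q_total=24.00, C_total=8.00, V=3.00; Q4=18.00, Q2=6.00; dissipated=0.333
Op 3: GROUND 1: Q1=0; energy lost=0.000
Op 4: GROUND 4: Q4=0; energy lost=27.000
Op 5: CLOSE 5-4: Q_total=11.00, C_total=9.00, V=1.22; Q5=3.67, Q4=7.33; dissipated=13.444
Final charges: Q1=0.00, Q2=6.00, Q3=8.00, Q4=7.33, Q5=3.67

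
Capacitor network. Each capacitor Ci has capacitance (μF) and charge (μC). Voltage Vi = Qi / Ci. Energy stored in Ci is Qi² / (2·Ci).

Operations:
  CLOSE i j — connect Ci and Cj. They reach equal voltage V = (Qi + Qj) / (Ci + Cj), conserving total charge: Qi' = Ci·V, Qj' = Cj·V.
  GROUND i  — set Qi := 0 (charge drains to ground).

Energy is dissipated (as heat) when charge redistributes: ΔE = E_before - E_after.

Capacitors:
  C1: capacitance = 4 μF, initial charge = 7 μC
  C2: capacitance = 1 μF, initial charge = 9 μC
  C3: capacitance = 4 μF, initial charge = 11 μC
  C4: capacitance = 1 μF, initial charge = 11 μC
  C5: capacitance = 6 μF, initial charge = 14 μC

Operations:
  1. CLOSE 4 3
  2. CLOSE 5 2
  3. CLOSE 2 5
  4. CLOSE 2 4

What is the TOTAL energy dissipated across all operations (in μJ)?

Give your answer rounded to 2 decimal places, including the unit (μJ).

Answer: 46.58 μJ

Derivation:
Initial: C1(4μF, Q=7μC, V=1.75V), C2(1μF, Q=9μC, V=9.00V), C3(4μF, Q=11μC, V=2.75V), C4(1μF, Q=11μC, V=11.00V), C5(6μF, Q=14μC, V=2.33V)
Op 1: CLOSE 4-3: Q_total=22.00, C_total=5.00, V=4.40; Q4=4.40, Q3=17.60; dissipated=27.225
Op 2: CLOSE 5-2: Q_total=23.00, C_total=7.00, V=3.29; Q5=19.71, Q2=3.29; dissipated=19.048
Op 3: CLOSE 2-5: Q_total=23.00, C_total=7.00, V=3.29; Q2=3.29, Q5=19.71; dissipated=0.000
Op 4: CLOSE 2-4: Q_total=7.69, C_total=2.00, V=3.84; Q2=3.84, Q4=3.84; dissipated=0.310
Total dissipated: 46.583 μJ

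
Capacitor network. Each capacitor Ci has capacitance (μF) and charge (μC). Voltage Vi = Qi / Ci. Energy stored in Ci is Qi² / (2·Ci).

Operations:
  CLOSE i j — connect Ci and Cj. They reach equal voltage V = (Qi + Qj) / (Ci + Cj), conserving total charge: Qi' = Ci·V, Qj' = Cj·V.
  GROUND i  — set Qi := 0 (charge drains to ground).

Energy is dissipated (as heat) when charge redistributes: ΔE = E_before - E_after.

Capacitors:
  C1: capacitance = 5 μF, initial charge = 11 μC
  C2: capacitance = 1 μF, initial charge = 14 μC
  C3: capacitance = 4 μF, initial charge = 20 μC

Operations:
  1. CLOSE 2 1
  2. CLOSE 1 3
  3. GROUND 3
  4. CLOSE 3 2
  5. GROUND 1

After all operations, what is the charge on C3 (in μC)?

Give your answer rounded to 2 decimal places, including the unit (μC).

Initial: C1(5μF, Q=11μC, V=2.20V), C2(1μF, Q=14μC, V=14.00V), C3(4μF, Q=20μC, V=5.00V)
Op 1: CLOSE 2-1: Q_total=25.00, C_total=6.00, V=4.17; Q2=4.17, Q1=20.83; dissipated=58.017
Op 2: CLOSE 1-3: Q_total=40.83, C_total=9.00, V=4.54; Q1=22.69, Q3=18.15; dissipated=0.772
Op 3: GROUND 3: Q3=0; energy lost=41.169
Op 4: CLOSE 3-2: Q_total=4.17, C_total=5.00, V=0.83; Q3=3.33, Q2=0.83; dissipated=6.944
Op 5: GROUND 1: Q1=0; energy lost=51.462
Final charges: Q1=0.00, Q2=0.83, Q3=3.33

Answer: 3.33 μC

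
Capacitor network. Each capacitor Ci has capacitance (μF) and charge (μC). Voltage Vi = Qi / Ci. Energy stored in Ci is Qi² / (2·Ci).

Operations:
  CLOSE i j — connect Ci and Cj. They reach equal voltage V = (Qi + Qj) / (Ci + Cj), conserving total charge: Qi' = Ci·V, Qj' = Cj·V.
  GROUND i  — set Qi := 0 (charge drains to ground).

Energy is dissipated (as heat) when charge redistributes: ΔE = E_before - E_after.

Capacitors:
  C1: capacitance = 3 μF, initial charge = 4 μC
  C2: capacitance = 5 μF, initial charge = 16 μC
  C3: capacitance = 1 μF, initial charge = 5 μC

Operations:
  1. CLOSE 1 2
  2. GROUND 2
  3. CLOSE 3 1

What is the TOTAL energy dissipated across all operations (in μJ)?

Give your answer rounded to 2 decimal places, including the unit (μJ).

Answer: 21.24 μJ

Derivation:
Initial: C1(3μF, Q=4μC, V=1.33V), C2(5μF, Q=16μC, V=3.20V), C3(1μF, Q=5μC, V=5.00V)
Op 1: CLOSE 1-2: Q_total=20.00, C_total=8.00, V=2.50; Q1=7.50, Q2=12.50; dissipated=3.267
Op 2: GROUND 2: Q2=0; energy lost=15.625
Op 3: CLOSE 3-1: Q_total=12.50, C_total=4.00, V=3.12; Q3=3.12, Q1=9.38; dissipated=2.344
Total dissipated: 21.235 μJ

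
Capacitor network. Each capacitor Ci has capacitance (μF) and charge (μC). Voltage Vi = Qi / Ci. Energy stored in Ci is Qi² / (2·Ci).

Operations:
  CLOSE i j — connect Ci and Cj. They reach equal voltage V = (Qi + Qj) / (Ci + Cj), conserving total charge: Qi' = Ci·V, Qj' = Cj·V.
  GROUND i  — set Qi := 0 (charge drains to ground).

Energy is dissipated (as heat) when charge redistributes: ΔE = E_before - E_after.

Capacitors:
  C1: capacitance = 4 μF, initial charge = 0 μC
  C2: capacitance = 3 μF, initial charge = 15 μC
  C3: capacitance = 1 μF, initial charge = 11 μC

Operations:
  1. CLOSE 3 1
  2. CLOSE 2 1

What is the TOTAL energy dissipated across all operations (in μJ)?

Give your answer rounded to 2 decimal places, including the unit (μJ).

Initial: C1(4μF, Q=0μC, V=0.00V), C2(3μF, Q=15μC, V=5.00V), C3(1μF, Q=11μC, V=11.00V)
Op 1: CLOSE 3-1: Q_total=11.00, C_total=5.00, V=2.20; Q3=2.20, Q1=8.80; dissipated=48.400
Op 2: CLOSE 2-1: Q_total=23.80, C_total=7.00, V=3.40; Q2=10.20, Q1=13.60; dissipated=6.720
Total dissipated: 55.120 μJ

Answer: 55.12 μJ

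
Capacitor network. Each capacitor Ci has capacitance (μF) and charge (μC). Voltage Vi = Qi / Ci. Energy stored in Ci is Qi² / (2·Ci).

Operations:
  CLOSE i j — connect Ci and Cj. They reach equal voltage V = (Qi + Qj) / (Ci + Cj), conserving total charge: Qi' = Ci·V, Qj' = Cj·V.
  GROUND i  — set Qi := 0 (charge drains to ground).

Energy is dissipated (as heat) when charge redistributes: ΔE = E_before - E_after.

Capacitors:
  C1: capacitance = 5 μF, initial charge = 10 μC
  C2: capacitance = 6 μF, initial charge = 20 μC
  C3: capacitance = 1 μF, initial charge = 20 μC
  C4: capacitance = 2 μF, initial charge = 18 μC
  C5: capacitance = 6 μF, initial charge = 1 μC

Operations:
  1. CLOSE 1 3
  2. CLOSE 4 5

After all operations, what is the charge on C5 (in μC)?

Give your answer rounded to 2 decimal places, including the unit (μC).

Initial: C1(5μF, Q=10μC, V=2.00V), C2(6μF, Q=20μC, V=3.33V), C3(1μF, Q=20μC, V=20.00V), C4(2μF, Q=18μC, V=9.00V), C5(6μF, Q=1μC, V=0.17V)
Op 1: CLOSE 1-3: Q_total=30.00, C_total=6.00, V=5.00; Q1=25.00, Q3=5.00; dissipated=135.000
Op 2: CLOSE 4-5: Q_total=19.00, C_total=8.00, V=2.38; Q4=4.75, Q5=14.25; dissipated=58.521
Final charges: Q1=25.00, Q2=20.00, Q3=5.00, Q4=4.75, Q5=14.25

Answer: 14.25 μC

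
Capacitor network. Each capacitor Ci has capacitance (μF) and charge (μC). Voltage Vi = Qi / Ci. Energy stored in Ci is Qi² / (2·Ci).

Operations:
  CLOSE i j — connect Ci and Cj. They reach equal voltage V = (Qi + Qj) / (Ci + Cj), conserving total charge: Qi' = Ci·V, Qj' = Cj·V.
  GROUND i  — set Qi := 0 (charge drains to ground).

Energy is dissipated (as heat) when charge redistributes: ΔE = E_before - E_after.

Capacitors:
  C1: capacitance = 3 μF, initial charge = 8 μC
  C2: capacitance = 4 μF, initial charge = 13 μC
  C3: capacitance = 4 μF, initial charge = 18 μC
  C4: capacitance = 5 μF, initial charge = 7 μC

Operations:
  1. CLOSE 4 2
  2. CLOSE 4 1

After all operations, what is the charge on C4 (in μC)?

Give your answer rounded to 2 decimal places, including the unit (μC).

Answer: 11.94 μC

Derivation:
Initial: C1(3μF, Q=8μC, V=2.67V), C2(4μF, Q=13μC, V=3.25V), C3(4μF, Q=18μC, V=4.50V), C4(5μF, Q=7μC, V=1.40V)
Op 1: CLOSE 4-2: Q_total=20.00, C_total=9.00, V=2.22; Q4=11.11, Q2=8.89; dissipated=3.803
Op 2: CLOSE 4-1: Q_total=19.11, C_total=8.00, V=2.39; Q4=11.94, Q1=7.17; dissipated=0.185
Final charges: Q1=7.17, Q2=8.89, Q3=18.00, Q4=11.94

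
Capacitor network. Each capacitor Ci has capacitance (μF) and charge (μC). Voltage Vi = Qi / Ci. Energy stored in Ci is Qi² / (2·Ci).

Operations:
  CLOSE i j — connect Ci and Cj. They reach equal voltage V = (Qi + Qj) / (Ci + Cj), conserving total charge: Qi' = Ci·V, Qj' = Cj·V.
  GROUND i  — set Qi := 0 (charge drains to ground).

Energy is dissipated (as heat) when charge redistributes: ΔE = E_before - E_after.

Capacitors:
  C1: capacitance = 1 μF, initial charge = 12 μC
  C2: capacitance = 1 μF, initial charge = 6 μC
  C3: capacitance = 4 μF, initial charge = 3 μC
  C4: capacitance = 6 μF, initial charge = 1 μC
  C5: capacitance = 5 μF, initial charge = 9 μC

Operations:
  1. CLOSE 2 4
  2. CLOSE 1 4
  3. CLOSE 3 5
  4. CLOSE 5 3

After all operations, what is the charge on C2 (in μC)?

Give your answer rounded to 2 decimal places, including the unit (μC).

Answer: 1.00 μC

Derivation:
Initial: C1(1μF, Q=12μC, V=12.00V), C2(1μF, Q=6μC, V=6.00V), C3(4μF, Q=3μC, V=0.75V), C4(6μF, Q=1μC, V=0.17V), C5(5μF, Q=9μC, V=1.80V)
Op 1: CLOSE 2-4: Q_total=7.00, C_total=7.00, V=1.00; Q2=1.00, Q4=6.00; dissipated=14.583
Op 2: CLOSE 1-4: Q_total=18.00, C_total=7.00, V=2.57; Q1=2.57, Q4=15.43; dissipated=51.857
Op 3: CLOSE 3-5: Q_total=12.00, C_total=9.00, V=1.33; Q3=5.33, Q5=6.67; dissipated=1.225
Op 4: CLOSE 5-3: Q_total=12.00, C_total=9.00, V=1.33; Q5=6.67, Q3=5.33; dissipated=0.000
Final charges: Q1=2.57, Q2=1.00, Q3=5.33, Q4=15.43, Q5=6.67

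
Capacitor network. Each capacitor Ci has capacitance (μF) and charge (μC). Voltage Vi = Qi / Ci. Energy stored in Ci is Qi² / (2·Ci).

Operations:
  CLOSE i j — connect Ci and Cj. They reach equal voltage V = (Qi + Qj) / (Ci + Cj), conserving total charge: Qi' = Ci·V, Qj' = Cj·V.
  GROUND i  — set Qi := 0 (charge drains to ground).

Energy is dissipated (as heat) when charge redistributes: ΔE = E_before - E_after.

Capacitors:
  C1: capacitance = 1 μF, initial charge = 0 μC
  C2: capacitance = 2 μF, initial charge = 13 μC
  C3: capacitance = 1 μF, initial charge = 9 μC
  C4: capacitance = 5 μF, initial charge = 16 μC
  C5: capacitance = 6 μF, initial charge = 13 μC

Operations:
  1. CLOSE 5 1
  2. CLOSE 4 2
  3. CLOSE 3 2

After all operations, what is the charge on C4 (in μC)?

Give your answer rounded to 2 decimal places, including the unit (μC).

Initial: C1(1μF, Q=0μC, V=0.00V), C2(2μF, Q=13μC, V=6.50V), C3(1μF, Q=9μC, V=9.00V), C4(5μF, Q=16μC, V=3.20V), C5(6μF, Q=13μC, V=2.17V)
Op 1: CLOSE 5-1: Q_total=13.00, C_total=7.00, V=1.86; Q5=11.14, Q1=1.86; dissipated=2.012
Op 2: CLOSE 4-2: Q_total=29.00, C_total=7.00, V=4.14; Q4=20.71, Q2=8.29; dissipated=7.779
Op 3: CLOSE 3-2: Q_total=17.29, C_total=3.00, V=5.76; Q3=5.76, Q2=11.52; dissipated=7.864
Final charges: Q1=1.86, Q2=11.52, Q3=5.76, Q4=20.71, Q5=11.14

Answer: 20.71 μC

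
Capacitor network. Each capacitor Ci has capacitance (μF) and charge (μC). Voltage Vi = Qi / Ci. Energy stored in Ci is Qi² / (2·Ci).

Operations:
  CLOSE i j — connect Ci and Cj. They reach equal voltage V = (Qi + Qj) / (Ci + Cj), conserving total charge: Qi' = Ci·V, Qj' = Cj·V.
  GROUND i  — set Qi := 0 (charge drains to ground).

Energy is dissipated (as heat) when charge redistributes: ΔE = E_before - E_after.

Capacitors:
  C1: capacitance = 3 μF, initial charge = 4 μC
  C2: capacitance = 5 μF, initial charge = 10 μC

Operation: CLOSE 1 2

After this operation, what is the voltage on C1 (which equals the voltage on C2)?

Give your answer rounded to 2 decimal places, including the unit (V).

Answer: 1.75 V

Derivation:
Initial: C1(3μF, Q=4μC, V=1.33V), C2(5μF, Q=10μC, V=2.00V)
Op 1: CLOSE 1-2: Q_total=14.00, C_total=8.00, V=1.75; Q1=5.25, Q2=8.75; dissipated=0.417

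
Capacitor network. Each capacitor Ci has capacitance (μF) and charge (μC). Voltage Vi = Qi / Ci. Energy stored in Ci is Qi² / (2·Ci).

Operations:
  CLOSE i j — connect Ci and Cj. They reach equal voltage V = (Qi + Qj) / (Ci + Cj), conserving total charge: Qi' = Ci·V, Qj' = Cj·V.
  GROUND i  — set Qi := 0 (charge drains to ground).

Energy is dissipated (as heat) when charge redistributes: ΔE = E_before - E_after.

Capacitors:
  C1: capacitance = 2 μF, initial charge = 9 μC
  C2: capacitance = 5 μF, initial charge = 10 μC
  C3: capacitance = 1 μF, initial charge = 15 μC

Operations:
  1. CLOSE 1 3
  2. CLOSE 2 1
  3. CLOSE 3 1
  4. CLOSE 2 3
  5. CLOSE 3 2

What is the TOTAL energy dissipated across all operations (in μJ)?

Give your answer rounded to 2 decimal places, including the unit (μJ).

Answer: 69.44 μJ

Derivation:
Initial: C1(2μF, Q=9μC, V=4.50V), C2(5μF, Q=10μC, V=2.00V), C3(1μF, Q=15μC, V=15.00V)
Op 1: CLOSE 1-3: Q_total=24.00, C_total=3.00, V=8.00; Q1=16.00, Q3=8.00; dissipated=36.750
Op 2: CLOSE 2-1: Q_total=26.00, C_total=7.00, V=3.71; Q2=18.57, Q1=7.43; dissipated=25.714
Op 3: CLOSE 3-1: Q_total=15.43, C_total=3.00, V=5.14; Q3=5.14, Q1=10.29; dissipated=6.122
Op 4: CLOSE 2-3: Q_total=23.71, C_total=6.00, V=3.95; Q2=19.76, Q3=3.95; dissipated=0.850
Op 5: CLOSE 3-2: Q_total=23.71, C_total=6.00, V=3.95; Q3=3.95, Q2=19.76; dissipated=0.000
Total dissipated: 69.437 μJ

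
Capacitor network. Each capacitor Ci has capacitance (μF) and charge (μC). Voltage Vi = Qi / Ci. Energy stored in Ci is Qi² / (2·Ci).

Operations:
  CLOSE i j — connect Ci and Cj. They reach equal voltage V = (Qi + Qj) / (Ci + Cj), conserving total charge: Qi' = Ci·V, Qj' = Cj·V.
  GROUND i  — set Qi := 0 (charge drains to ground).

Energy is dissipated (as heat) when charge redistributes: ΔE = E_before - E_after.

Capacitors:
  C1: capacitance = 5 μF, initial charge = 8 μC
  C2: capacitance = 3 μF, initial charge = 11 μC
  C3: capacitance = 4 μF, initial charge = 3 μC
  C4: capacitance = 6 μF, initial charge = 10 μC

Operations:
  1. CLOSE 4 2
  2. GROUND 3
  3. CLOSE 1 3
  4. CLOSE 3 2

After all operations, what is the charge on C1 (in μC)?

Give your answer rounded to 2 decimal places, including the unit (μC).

Answer: 4.44 μC

Derivation:
Initial: C1(5μF, Q=8μC, V=1.60V), C2(3μF, Q=11μC, V=3.67V), C3(4μF, Q=3μC, V=0.75V), C4(6μF, Q=10μC, V=1.67V)
Op 1: CLOSE 4-2: Q_total=21.00, C_total=9.00, V=2.33; Q4=14.00, Q2=7.00; dissipated=4.000
Op 2: GROUND 3: Q3=0; energy lost=1.125
Op 3: CLOSE 1-3: Q_total=8.00, C_total=9.00, V=0.89; Q1=4.44, Q3=3.56; dissipated=2.844
Op 4: CLOSE 3-2: Q_total=10.56, C_total=7.00, V=1.51; Q3=6.03, Q2=4.52; dissipated=1.788
Final charges: Q1=4.44, Q2=4.52, Q3=6.03, Q4=14.00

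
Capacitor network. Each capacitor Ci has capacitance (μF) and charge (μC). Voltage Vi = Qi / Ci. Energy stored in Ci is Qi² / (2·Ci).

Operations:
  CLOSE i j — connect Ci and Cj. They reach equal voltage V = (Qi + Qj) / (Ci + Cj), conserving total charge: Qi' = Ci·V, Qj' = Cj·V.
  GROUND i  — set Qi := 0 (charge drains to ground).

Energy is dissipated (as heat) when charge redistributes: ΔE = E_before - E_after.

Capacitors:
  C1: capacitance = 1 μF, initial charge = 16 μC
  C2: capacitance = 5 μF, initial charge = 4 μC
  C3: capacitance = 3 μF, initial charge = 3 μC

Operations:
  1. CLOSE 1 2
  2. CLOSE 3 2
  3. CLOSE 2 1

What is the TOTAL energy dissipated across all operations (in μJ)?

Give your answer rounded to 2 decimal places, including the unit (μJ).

Answer: 101.69 μJ

Derivation:
Initial: C1(1μF, Q=16μC, V=16.00V), C2(5μF, Q=4μC, V=0.80V), C3(3μF, Q=3μC, V=1.00V)
Op 1: CLOSE 1-2: Q_total=20.00, C_total=6.00, V=3.33; Q1=3.33, Q2=16.67; dissipated=96.267
Op 2: CLOSE 3-2: Q_total=19.67, C_total=8.00, V=2.46; Q3=7.38, Q2=12.29; dissipated=5.104
Op 3: CLOSE 2-1: Q_total=15.62, C_total=6.00, V=2.60; Q2=13.02, Q1=2.60; dissipated=0.319
Total dissipated: 101.690 μJ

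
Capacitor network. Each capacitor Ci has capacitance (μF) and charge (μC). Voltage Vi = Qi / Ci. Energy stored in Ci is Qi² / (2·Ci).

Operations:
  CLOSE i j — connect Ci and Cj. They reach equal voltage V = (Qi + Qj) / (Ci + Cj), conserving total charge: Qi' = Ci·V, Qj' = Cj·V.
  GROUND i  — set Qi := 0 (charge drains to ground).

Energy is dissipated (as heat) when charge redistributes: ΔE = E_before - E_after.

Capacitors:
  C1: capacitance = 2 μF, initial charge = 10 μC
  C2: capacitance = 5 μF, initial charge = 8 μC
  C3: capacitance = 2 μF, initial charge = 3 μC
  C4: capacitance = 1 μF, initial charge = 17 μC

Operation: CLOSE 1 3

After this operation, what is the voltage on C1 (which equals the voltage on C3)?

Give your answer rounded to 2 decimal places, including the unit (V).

Answer: 3.25 V

Derivation:
Initial: C1(2μF, Q=10μC, V=5.00V), C2(5μF, Q=8μC, V=1.60V), C3(2μF, Q=3μC, V=1.50V), C4(1μF, Q=17μC, V=17.00V)
Op 1: CLOSE 1-3: Q_total=13.00, C_total=4.00, V=3.25; Q1=6.50, Q3=6.50; dissipated=6.125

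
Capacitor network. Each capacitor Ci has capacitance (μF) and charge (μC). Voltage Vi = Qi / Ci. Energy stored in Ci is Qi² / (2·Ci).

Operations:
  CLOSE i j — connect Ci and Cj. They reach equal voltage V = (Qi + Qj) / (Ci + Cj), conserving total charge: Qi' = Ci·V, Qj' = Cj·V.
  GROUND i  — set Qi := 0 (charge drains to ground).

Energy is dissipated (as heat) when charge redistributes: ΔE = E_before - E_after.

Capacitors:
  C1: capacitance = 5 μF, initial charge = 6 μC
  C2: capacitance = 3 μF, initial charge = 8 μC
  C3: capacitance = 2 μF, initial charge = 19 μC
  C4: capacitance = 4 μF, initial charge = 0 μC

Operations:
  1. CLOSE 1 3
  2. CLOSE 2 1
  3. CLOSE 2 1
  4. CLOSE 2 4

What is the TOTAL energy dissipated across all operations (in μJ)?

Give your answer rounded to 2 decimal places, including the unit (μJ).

Initial: C1(5μF, Q=6μC, V=1.20V), C2(3μF, Q=8μC, V=2.67V), C3(2μF, Q=19μC, V=9.50V), C4(4μF, Q=0μC, V=0.00V)
Op 1: CLOSE 1-3: Q_total=25.00, C_total=7.00, V=3.57; Q1=17.86, Q3=7.14; dissipated=49.207
Op 2: CLOSE 2-1: Q_total=25.86, C_total=8.00, V=3.23; Q2=9.70, Q1=16.16; dissipated=0.767
Op 3: CLOSE 2-1: Q_total=25.86, C_total=8.00, V=3.23; Q2=9.70, Q1=16.16; dissipated=0.000
Op 4: CLOSE 2-4: Q_total=9.70, C_total=7.00, V=1.39; Q2=4.16, Q4=5.54; dissipated=8.954
Total dissipated: 58.929 μJ

Answer: 58.93 μJ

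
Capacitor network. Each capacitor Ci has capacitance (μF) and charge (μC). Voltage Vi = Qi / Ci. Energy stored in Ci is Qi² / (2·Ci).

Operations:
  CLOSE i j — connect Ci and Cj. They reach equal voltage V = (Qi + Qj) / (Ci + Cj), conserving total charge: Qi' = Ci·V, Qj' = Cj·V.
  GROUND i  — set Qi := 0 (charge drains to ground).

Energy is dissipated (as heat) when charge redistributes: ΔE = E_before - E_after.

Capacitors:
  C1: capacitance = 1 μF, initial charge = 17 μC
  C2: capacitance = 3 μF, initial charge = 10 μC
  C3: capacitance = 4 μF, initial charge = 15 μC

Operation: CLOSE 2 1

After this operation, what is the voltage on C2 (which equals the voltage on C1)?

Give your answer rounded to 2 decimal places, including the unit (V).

Initial: C1(1μF, Q=17μC, V=17.00V), C2(3μF, Q=10μC, V=3.33V), C3(4μF, Q=15μC, V=3.75V)
Op 1: CLOSE 2-1: Q_total=27.00, C_total=4.00, V=6.75; Q2=20.25, Q1=6.75; dissipated=70.042

Answer: 6.75 V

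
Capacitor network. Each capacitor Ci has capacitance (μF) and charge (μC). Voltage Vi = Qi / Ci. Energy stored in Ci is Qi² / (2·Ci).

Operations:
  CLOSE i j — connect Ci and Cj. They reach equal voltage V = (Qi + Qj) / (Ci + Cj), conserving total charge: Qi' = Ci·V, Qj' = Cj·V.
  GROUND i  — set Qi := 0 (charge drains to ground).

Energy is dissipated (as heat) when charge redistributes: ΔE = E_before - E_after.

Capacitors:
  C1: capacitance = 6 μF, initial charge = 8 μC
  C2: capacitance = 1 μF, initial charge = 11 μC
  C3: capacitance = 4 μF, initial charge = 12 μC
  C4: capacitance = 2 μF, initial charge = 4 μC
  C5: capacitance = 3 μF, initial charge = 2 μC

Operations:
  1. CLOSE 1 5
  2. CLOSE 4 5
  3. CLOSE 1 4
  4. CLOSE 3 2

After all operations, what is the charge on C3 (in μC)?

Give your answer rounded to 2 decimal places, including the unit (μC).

Answer: 18.40 μC

Derivation:
Initial: C1(6μF, Q=8μC, V=1.33V), C2(1μF, Q=11μC, V=11.00V), C3(4μF, Q=12μC, V=3.00V), C4(2μF, Q=4μC, V=2.00V), C5(3μF, Q=2μC, V=0.67V)
Op 1: CLOSE 1-5: Q_total=10.00, C_total=9.00, V=1.11; Q1=6.67, Q5=3.33; dissipated=0.444
Op 2: CLOSE 4-5: Q_total=7.33, C_total=5.00, V=1.47; Q4=2.93, Q5=4.40; dissipated=0.474
Op 3: CLOSE 1-4: Q_total=9.60, C_total=8.00, V=1.20; Q1=7.20, Q4=2.40; dissipated=0.095
Op 4: CLOSE 3-2: Q_total=23.00, C_total=5.00, V=4.60; Q3=18.40, Q2=4.60; dissipated=25.600
Final charges: Q1=7.20, Q2=4.60, Q3=18.40, Q4=2.40, Q5=4.40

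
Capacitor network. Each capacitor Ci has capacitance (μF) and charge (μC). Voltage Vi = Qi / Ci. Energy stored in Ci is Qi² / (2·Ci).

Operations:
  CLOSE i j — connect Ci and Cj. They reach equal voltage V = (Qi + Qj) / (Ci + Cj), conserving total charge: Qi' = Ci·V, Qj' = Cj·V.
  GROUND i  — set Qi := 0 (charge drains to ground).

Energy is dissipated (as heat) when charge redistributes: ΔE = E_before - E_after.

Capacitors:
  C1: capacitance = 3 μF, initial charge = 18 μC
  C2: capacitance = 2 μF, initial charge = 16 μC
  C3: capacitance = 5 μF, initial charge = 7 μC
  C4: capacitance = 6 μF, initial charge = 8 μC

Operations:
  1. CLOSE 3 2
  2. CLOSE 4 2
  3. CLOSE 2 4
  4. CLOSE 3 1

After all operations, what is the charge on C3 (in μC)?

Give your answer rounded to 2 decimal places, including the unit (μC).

Initial: C1(3μF, Q=18μC, V=6.00V), C2(2μF, Q=16μC, V=8.00V), C3(5μF, Q=7μC, V=1.40V), C4(6μF, Q=8μC, V=1.33V)
Op 1: CLOSE 3-2: Q_total=23.00, C_total=7.00, V=3.29; Q3=16.43, Q2=6.57; dissipated=31.114
Op 2: CLOSE 4-2: Q_total=14.57, C_total=8.00, V=1.82; Q4=10.93, Q2=3.64; dissipated=2.859
Op 3: CLOSE 2-4: Q_total=14.57, C_total=8.00, V=1.82; Q2=3.64, Q4=10.93; dissipated=0.000
Op 4: CLOSE 3-1: Q_total=34.43, C_total=8.00, V=4.30; Q3=21.52, Q1=12.91; dissipated=6.907
Final charges: Q1=12.91, Q2=3.64, Q3=21.52, Q4=10.93

Answer: 21.52 μC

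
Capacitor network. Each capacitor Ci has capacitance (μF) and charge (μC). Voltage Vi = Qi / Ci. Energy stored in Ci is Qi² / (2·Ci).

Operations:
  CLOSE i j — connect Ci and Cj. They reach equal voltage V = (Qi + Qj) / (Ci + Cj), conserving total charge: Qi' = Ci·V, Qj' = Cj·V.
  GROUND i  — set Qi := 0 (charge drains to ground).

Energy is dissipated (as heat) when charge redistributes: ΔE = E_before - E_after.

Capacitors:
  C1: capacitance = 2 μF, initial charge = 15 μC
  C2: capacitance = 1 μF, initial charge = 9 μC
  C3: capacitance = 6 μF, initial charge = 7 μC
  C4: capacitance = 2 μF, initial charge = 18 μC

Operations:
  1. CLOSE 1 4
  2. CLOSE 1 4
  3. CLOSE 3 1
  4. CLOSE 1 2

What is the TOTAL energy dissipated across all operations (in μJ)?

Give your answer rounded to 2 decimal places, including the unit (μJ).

Answer: 51.01 μJ

Derivation:
Initial: C1(2μF, Q=15μC, V=7.50V), C2(1μF, Q=9μC, V=9.00V), C3(6μF, Q=7μC, V=1.17V), C4(2μF, Q=18μC, V=9.00V)
Op 1: CLOSE 1-4: Q_total=33.00, C_total=4.00, V=8.25; Q1=16.50, Q4=16.50; dissipated=1.125
Op 2: CLOSE 1-4: Q_total=33.00, C_total=4.00, V=8.25; Q1=16.50, Q4=16.50; dissipated=0.000
Op 3: CLOSE 3-1: Q_total=23.50, C_total=8.00, V=2.94; Q3=17.62, Q1=5.88; dissipated=37.630
Op 4: CLOSE 1-2: Q_total=14.88, C_total=3.00, V=4.96; Q1=9.92, Q2=4.96; dissipated=12.251
Total dissipated: 51.007 μJ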